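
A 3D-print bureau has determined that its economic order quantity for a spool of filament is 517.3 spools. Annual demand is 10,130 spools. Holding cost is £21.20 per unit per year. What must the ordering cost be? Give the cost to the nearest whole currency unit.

Invert the EOQ relation Q*² = 2DS/H.
From Q* = √(2DS/H): S = Q*²H / (2D) = 517.3² × 21.2 / (2 × 10,130) = 280.0151.

S ≈ £280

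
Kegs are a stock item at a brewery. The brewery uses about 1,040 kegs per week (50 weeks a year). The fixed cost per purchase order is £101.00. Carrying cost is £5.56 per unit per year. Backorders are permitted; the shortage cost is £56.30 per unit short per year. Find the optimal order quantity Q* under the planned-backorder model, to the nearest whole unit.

Annual demand D = 1,040 × 50 = 52,000.
With planned backorders, Q* = √(2DS/H) · √((H+B)/B).
√(2DS/H) = √(2 × 52,000 × 101 / 5.56) = 1374.485.
√((H+B)/B) = √((5.56+56.3)/56.3) = 1.0482.
Q* ≈ 1440.757.

Q* ≈ 1,441 kegs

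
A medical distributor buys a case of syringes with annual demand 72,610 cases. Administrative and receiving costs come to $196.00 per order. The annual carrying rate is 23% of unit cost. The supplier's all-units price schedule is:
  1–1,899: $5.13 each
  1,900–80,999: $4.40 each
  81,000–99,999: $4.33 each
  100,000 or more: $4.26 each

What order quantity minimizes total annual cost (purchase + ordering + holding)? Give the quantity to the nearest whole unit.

Holding cost per unit per year at price C is H = 0.23·C.
Candidates are each tier's EOQ (if it falls in that tier) and each price-break quantity.
Tier 1 ($5.13): EOQ = 4911.6 exceeds tier's upper bound 1899, so this tier is dominated.
EOQ at $4.40 = 5303.4 (feasible in tier 2): TC = 72,610×$4.40 + (72,610/5303.4)×196 + (5303.4/2)×0.23×$4.40 = $324,851.00.
EOQ at $4.33 = 5346.1 < 81000, so use break Q=81000: TC = 72,610×$4.33 + (72,610/81000.0)×196 + (81000.0/2)×0.23×$4.33 = $354,910.95.
EOQ at $4.26 = 5389.8 < 100000, so use break Q=100000: TC = 72,610×$4.26 + (72,610/100000.0)×196 + (100000.0/2)×0.23×$4.26 = $358,450.92.
Lowest total cost is $324,851.00 at Q = 5303.4.

Q* ≈ 5,303 cases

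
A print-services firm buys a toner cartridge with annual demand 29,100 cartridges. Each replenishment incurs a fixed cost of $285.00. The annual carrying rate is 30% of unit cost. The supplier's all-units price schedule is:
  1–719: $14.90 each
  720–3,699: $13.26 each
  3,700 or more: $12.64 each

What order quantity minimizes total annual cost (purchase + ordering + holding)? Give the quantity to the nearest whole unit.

Holding cost per unit per year at price C is H = 0.30·C.
Evaluate total cost at each tier's feasible EOQ or, if the EOQ is below the tier, at the tier's minimum quantity.
Tier 1 ($14.90): EOQ = 1926.3 exceeds tier's upper bound 719, so this tier is dominated.
EOQ at $13.26 = 2042.0 (feasible in tier 2): TC = 29,100×$13.26 + (29,100/2042.0)×285 + (2042.0/2)×0.30×$13.26 = $393,989.00.
EOQ at $12.64 = 2091.5 < 3700, so use break Q=3700: TC = 29,100×$12.64 + (29,100/3700.0)×285 + (3700.0/2)×0.30×$12.64 = $377,080.69.
Lowest total cost is $377,080.69 at Q = 3700.0.

Q* ≈ 3,700 cartridges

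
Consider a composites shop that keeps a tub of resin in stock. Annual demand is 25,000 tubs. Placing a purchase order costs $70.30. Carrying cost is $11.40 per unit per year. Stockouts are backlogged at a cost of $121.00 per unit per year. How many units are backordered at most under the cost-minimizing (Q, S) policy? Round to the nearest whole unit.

S* ≈ 50 tubs

With planned backorders, Q* = √(2DS/H) · √((H+B)/B).
√(2DS/H) = √(2 × 25,000 × 70.3 / 11.4) = 555.278.
√((H+B)/B) = √((11.4+121)/121) = 1.0460.
Q* ≈ 580.847.
S* = Q* · H/(H+B) = 580.847 × 11.4/132.4 ≈ 50.012.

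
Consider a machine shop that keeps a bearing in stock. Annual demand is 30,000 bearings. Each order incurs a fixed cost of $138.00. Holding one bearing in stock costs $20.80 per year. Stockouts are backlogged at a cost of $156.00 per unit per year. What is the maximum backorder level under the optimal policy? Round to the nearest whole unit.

S* ≈ 79 bearings

With planned backorders, Q* = √(2DS/H) · √((H+B)/B).
√(2DS/H) = √(2 × 30,000 × 138 / 20.8) = 630.933.
√((H+B)/B) = √((20.8+156)/156) = 1.0646.
Q* ≈ 671.680.
S* = Q* · H/(H+B) = 671.680 × 20.8/176.8 ≈ 79.021.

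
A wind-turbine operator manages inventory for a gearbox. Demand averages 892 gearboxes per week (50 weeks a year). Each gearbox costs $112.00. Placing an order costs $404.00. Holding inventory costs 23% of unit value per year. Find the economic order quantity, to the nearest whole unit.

Q* ≈ 1,183 gearboxes

Annual demand D = 892 × 50 = 44,600.
Holding cost H = 0.23 × $112.00 = $25.7600 per unit per year.
EOQ = √(2DS / H) = √(2 × 44,600 × 404 / 25.76).
= √(36,036,800 / 25.76) = √1,398,944.0994 ≈ 1182.770.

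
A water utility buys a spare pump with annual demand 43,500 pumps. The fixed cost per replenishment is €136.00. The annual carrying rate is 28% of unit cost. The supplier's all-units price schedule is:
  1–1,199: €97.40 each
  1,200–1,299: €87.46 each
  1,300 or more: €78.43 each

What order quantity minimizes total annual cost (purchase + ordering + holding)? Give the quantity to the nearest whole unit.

Holding cost per unit per year at price C is H = 0.28·C.
For each price level, check whether its EOQ is feasible; otherwise the best quantity at that price is the breakpoint.
EOQ at €97.40 = 658.7 (feasible in tier 1): TC = 43,500×€97.40 + (43,500/658.7)×136 + (658.7/2)×0.28×€97.40 = €4,254,863.36.
EOQ at €87.46 = 695.1 < 1200, so use break Q=1200: TC = 43,500×€87.46 + (43,500/1200.0)×136 + (1200.0/2)×0.28×€87.46 = €3,824,133.28.
EOQ at €78.43 = 734.0 < 1300, so use break Q=1300: TC = 43,500×€78.43 + (43,500/1300.0)×136 + (1300.0/2)×0.28×€78.43 = €3,430,530.03.
Lowest total cost is €3,430,530.03 at Q = 1300.0.

Q* ≈ 1,300 pumps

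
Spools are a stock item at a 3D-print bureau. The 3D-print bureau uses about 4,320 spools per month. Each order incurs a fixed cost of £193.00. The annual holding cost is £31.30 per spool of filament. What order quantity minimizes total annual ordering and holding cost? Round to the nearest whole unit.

Annual demand D = 4,320 × 12 = 51,840.
EOQ = √(2DS / H) = √(2 × 51,840 × 193 / 31.3).
= √(20,010,240 / 31.3) = √639,304.7923 ≈ 799.565.

Q* ≈ 800 spools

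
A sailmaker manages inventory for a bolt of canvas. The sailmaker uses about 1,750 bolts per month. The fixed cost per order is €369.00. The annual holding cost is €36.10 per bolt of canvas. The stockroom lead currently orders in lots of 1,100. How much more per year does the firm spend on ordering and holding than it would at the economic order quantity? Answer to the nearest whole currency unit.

Extra cost ≈ €3,246 per year

Annual demand D = 1,750 × 12 = 21,000.
EOQ = √(2DS/H) = √(2 × 21,000 × 369 / 36.1) ≈ 655.22.
Cost at Q* = (D/Q*)S + (Q*/2)H = √(2DSH) ≈ €23,653.28.
Cost at Q = 1,100: (21,000/1,100)×369 + (1,100/2)×36.1 = €7,044.55 + €19,855.00 = €26,899.55.
Excess = €26,899.55 − €23,653.28 = €3,246.26.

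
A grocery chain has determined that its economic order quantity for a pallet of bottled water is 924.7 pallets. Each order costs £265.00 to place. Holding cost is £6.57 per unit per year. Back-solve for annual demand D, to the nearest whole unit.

Invert the EOQ relation Q*² = 2DS/H.
From Q* = √(2DS/H): D = Q*²H / (2S) = 924.7² × 6.57 / (2 × 265) = 10599.642.

D ≈ 10,600 pallets per year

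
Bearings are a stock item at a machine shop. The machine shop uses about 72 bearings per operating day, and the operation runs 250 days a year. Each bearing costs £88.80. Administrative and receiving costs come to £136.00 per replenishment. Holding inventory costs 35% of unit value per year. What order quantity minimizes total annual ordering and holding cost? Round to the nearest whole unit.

Q* ≈ 397 bearings

Annual demand D = 72 × 250 = 18,000.
Holding cost H = 0.35 × £88.80 = £31.0800 per unit per year.
EOQ = √(2DS / H) = √(2 × 18,000 × 136 / 31.08).
= √(4,896,000 / 31.08) = √157,528.9575 ≈ 396.899.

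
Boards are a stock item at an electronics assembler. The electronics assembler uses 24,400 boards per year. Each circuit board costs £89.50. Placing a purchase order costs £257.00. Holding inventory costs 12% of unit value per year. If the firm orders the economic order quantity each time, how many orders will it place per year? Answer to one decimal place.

Holding cost H = 0.12 × £89.50 = £10.7400 per unit per year.
EOQ = √(2DS/H) = √(2 × 24,400 × 257 / 10.74) ≈ 1080.62.
Orders per year = D / Q* = 24,400 / 1080.62 ≈ 22.580.

N ≈ 22.6 orders per year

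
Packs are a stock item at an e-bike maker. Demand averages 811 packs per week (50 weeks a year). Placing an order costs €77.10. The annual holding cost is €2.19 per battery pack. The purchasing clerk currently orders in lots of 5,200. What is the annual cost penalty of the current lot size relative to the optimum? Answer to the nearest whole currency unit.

Extra cost ≈ €2,595 per year

Annual demand D = 811 × 50 = 40,550.
EOQ = √(2DS/H) = √(2 × 40,550 × 77.1 / 2.19) ≈ 1689.72.
Cost at Q* = (D/Q*)S + (Q*/2)H = √(2DSH) ≈ €3,700.49.
Cost at Q = 5,200: (40,550/5,200)×77.1 + (5,200/2)×2.19 = €601.23 + €5,694.00 = €6,295.23.
Excess = €6,295.23 − €3,700.49 = €2,594.74.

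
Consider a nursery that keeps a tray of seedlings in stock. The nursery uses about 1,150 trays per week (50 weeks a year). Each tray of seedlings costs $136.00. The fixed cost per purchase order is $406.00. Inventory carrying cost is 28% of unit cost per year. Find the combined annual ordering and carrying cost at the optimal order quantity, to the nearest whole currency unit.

TC* ≈ $42,166

Annual demand D = 1,150 × 50 = 57,500.
Holding cost H = 0.28 × $136.00 = $38.0800 per unit per year.
EOQ = √(2DS/H) = √(2 × 57,500 × 406 / 38.08) ≈ 1107.30.
At the optimum the two cost components are equal, so total cost = 2·(Q*/2)H = Q*·H.
Minimum total = √(2DSH) = √(2 × 57,500 × 406 × 38.08) ≈ 42165.806.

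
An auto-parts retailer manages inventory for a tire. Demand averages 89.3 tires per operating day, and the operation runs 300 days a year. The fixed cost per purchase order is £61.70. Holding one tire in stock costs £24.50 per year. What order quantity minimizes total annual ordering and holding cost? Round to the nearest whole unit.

Annual demand D = 89.3 × 300 = 26,790.
EOQ = √(2DS / H) = √(2 × 26,790 × 61.7 / 24.5).
= √(3,305,886 / 24.5) = √134,934.1224 ≈ 367.334.

Q* ≈ 367 tires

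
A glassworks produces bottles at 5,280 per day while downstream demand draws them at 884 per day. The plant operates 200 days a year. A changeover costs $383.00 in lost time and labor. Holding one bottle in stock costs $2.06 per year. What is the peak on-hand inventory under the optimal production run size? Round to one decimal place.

Annual demand D = 884 × 200 = 176,800.
Production build-up factor (1 − d/p) = 1 − 884/5,280 = 0.8326.
Q* = √(2DS / (H(1 − d/p))) = √(2 × 176,800 × 383 / (2.06 × 0.8326)).
= √(135,428,800 / 1.7151) ≈ 8886.076.
Maximum inventory = Q*(1 − d/p) = 8886.076 × 0.8326 ≈ 7398.331.

I_max ≈ 7,398.3 bottles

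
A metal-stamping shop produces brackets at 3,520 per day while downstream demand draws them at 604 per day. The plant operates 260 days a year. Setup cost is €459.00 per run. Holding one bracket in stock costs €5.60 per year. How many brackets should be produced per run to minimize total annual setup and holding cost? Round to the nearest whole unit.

Q* ≈ 5,575 brackets

Annual demand D = 604 × 260 = 157,040.
Production build-up factor (1 − d/p) = 1 − 604/3,520 = 0.8284.
Q* = √(2DS / (H(1 − d/p))) = √(2 × 157,040 × 459 / (5.6 × 0.8284)).
= √(144,162,720 / 4.6391) ≈ 5574.553.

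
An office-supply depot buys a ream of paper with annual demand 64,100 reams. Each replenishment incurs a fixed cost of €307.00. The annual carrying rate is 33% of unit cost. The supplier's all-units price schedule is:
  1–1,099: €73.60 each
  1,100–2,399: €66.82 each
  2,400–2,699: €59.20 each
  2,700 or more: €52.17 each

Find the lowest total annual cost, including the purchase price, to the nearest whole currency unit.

TC* ≈ €3,374,627

Holding cost per unit per year at price C is H = 0.33·C.
Candidates are each tier's EOQ (if it falls in that tier) and each price-break quantity.
Tier 1 (€73.60): EOQ = 1273.0 exceeds tier's upper bound 1099, so this tier is dominated.
EOQ at €66.82 = 1336.0 (feasible in tier 2): TC = 64,100×€66.82 + (64,100/1336.0)×307 + (1336.0/2)×0.33×€66.82 = €4,312,621.37.
EOQ at €59.20 = 1419.4 < 2400, so use break Q=2400: TC = 64,100×€59.20 + (64,100/2400.0)×307 + (2400.0/2)×0.33×€59.20 = €3,826,362.66.
EOQ at €52.17 = 1512.0 < 2700, so use break Q=2700: TC = 64,100×€52.17 + (64,100/2700.0)×307 + (2700.0/2)×0.33×€52.17 = €3,374,627.14.
Lowest total cost among the candidates is at Q = 2700.0.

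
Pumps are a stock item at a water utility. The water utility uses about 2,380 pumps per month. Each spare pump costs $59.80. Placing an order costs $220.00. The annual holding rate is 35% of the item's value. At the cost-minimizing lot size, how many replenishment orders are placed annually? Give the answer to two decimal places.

Annual demand D = 2,380 × 12 = 28,560.
Holding cost H = 0.35 × $59.80 = $20.9300 per unit per year.
EOQ = √(2DS/H) = √(2 × 28,560 × 220 / 20.93) ≈ 774.86.
Orders per year = D / Q* = 28,560 / 774.86 ≈ 36.858.

N ≈ 36.86 orders per year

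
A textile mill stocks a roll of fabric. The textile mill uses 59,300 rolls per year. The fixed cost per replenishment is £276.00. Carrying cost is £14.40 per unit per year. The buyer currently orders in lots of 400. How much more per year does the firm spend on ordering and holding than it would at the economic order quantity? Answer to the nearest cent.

Extra cost ≈ £22,086.08 per year

EOQ = √(2DS/H) = √(2 × 59,300 × 276 / 14.4) ≈ 1507.70.
Cost at Q* = (D/Q*)S + (Q*/2)H = √(2DSH) ≈ £21,710.92.
Cost at Q = 400: (59,300/400)×276 + (400/2)×14.4 = £40,917.00 + £2,880.00 = £43,797.00.
Excess = £43,797.00 − £21,710.92 = £22,086.08.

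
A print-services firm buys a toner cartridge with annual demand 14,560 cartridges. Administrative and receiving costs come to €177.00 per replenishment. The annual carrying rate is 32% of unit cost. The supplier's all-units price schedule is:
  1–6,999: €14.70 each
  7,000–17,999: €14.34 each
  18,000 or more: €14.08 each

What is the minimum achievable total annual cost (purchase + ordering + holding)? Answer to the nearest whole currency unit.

Holding cost per unit per year at price C is H = 0.32·C.
Evaluate total cost at each tier's feasible EOQ or, if the EOQ is below the tier, at the tier's minimum quantity.
EOQ at €14.70 = 1046.8 (feasible in tier 1): TC = 14,560×€14.70 + (14,560/1046.8)×177 + (1046.8/2)×0.32×€14.70 = €218,955.98.
EOQ at €14.34 = 1059.8 < 7000, so use break Q=7000: TC = 14,560×€14.34 + (14,560/7000.0)×177 + (7000.0/2)×0.32×€14.34 = €225,219.36.
EOQ at €14.08 = 1069.6 < 18000, so use break Q=18000: TC = 14,560×€14.08 + (14,560/18000.0)×177 + (18000.0/2)×0.32×€14.08 = €245,698.37.
Lowest total cost among the candidates is at Q = 1046.8.

TC* ≈ €218,956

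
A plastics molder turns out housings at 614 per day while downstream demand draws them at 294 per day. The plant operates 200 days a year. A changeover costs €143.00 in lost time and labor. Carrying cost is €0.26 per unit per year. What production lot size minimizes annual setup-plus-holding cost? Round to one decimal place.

Annual demand D = 294 × 200 = 58,800.
Production build-up factor (1 − d/p) = 1 − 294/614 = 0.5212.
Q* = √(2DS / (H(1 − d/p))) = √(2 × 58,800 × 143 / (0.26 × 0.5212)).
= √(16,816,800 / 0.1355) ≈ 11140.231.

Q* ≈ 11,140.2 housings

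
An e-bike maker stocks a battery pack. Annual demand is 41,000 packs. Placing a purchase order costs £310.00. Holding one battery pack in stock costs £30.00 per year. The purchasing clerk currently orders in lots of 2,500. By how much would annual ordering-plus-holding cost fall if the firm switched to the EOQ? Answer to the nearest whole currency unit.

Extra cost ≈ £14,969 per year

EOQ = √(2DS/H) = √(2 × 41,000 × 310 / 30) ≈ 920.51.
Cost at Q* = (D/Q*)S + (Q*/2)H = √(2DSH) ≈ £27,615.21.
Cost at Q = 2,500: (41,000/2,500)×310 + (2,500/2)×30 = £5,084.00 + £37,500.00 = £42,584.00.
Excess = £42,584.00 − £27,615.21 = £14,968.79.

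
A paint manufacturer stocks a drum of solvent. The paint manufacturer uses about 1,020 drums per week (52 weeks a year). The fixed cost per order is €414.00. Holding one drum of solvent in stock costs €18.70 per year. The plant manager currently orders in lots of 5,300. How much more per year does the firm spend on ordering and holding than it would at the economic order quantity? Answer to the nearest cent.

Extra cost ≈ €25,040.66 per year

Annual demand D = 1,020 × 52 = 53,040.
EOQ = √(2DS/H) = √(2 × 53,040 × 414 / 18.7) ≈ 1532.48.
Cost at Q* = (D/Q*)S + (Q*/2)H = √(2DSH) ≈ €28,657.46.
Cost at Q = 5,300: (53,040/5,300)×414 + (5,300/2)×18.7 = €4,143.12 + €49,555.00 = €53,698.12.
Excess = €53,698.12 − €28,657.46 = €25,040.66.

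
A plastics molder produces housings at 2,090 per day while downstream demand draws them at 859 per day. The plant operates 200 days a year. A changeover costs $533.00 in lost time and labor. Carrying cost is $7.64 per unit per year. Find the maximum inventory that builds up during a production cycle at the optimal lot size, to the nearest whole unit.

Annual demand D = 859 × 200 = 171,800.
Production build-up factor (1 − d/p) = 1 − 859/2,090 = 0.5890.
Q* = √(2DS / (H(1 − d/p))) = √(2 × 171,800 × 533 / (7.64 × 0.5890)).
= √(183,138,800 / 4.4999) ≈ 6379.514.
Maximum inventory = Q*(1 − d/p) = 6379.514 × 0.5890 ≈ 3757.503.

I_max ≈ 3,758 housings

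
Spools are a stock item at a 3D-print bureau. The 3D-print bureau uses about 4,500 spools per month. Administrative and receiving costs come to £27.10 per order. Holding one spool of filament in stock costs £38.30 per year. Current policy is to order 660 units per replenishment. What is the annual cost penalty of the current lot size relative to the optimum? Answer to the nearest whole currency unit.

Annual demand D = 4,500 × 12 = 54,000.
EOQ = √(2DS/H) = √(2 × 54,000 × 27.1 / 38.3) ≈ 276.44.
Cost at Q* = (D/Q*)S + (Q*/2)H = √(2DSH) ≈ £10,587.56.
Cost at Q = 660: (54,000/660)×27.1 + (660/2)×38.3 = £2,217.27 + £12,639.00 = £14,856.27.
Excess = £14,856.27 − £10,587.56 = £4,268.71.

Extra cost ≈ £4,269 per year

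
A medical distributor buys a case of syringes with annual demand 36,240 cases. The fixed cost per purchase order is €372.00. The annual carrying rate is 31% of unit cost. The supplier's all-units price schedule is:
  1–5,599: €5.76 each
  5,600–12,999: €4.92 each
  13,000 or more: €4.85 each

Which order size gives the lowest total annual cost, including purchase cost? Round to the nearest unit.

Q* ≈ 5,600 cases

Holding cost per unit per year at price C is H = 0.31·C.
Candidates are each tier's EOQ (if it falls in that tier) and each price-break quantity.
EOQ at €5.76 = 3885.9 (feasible in tier 1): TC = 36,240×€5.76 + (36,240/3885.9)×372 + (3885.9/2)×0.31×€5.76 = €215,681.01.
EOQ at €4.92 = 4204.5 < 5600, so use break Q=5600: TC = 36,240×€4.92 + (36,240/5600.0)×372 + (5600.0/2)×0.31×€4.92 = €184,978.73.
EOQ at €4.85 = 4234.8 < 13000, so use break Q=13000: TC = 36,240×€4.85 + (36,240/13000.0)×372 + (13000.0/2)×0.31×€4.85 = €186,573.77.
Lowest total cost is €184,978.73 at Q = 5600.0.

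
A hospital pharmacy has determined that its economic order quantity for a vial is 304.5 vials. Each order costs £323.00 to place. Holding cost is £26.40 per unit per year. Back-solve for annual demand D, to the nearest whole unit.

Invert the EOQ relation Q*² = 2DS/H.
From Q* = √(2DS/H): D = Q*²H / (2S) = 304.5² × 26.4 / (2 × 323) = 3789.187.

D ≈ 3,789 vials per year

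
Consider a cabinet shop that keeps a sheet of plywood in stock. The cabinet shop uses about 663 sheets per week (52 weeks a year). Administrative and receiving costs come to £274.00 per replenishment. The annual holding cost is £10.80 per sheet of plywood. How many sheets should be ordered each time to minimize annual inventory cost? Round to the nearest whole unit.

Q* ≈ 1,323 sheets

Annual demand D = 663 × 52 = 34,476.
EOQ = √(2DS / H) = √(2 × 34,476 × 274 / 10.8).
= √(18,892,848 / 10.8) = √1,749,337.7778 ≈ 1322.625.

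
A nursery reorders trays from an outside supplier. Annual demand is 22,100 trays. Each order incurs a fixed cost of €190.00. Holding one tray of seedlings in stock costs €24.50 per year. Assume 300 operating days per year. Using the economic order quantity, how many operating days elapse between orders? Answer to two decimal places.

The optimal lot size = √(2DS/H) = √(2 × 22,100 × 190 / 24.5) ≈ 585.47.
Cycle time = Q*/D × 300 = 585.47 / 22,100 × 300 ≈ 7.948 days.

T ≈ 7.95 days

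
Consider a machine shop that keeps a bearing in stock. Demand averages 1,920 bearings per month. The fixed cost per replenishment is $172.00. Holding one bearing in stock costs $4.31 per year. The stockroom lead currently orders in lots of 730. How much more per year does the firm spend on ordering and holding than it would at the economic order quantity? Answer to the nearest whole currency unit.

Annual demand D = 1,920 × 12 = 23,040.
EOQ = √(2DS/H) = √(2 × 23,040 × 172 / 4.31) ≈ 1356.07.
Cost at Q* = (D/Q*)S + (Q*/2)H = √(2DSH) ≈ $5,844.66.
Cost at Q = 730: (23,040/730)×172 + (730/2)×4.31 = $5,428.60 + $1,573.15 = $7,001.75.
Excess = $7,001.75 − $5,844.66 = $1,157.09.

Extra cost ≈ $1,157 per year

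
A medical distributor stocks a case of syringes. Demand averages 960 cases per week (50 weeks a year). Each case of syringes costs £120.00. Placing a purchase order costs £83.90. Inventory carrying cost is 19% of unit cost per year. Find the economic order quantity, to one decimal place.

Annual demand D = 960 × 50 = 48,000.
Holding cost H = 0.19 × £120.00 = £22.8000 per unit per year.
EOQ = √(2DS / H) = √(2 × 48,000 × 83.9 / 22.8).
= √(8,054,400 / 22.8) = √353,263.1579 ≈ 594.359.

Q* ≈ 594.4 cases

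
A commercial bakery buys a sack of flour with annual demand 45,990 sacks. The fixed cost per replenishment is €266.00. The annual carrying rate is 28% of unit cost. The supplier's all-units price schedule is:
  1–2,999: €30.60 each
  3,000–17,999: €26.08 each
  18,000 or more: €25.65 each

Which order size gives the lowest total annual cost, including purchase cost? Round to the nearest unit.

Holding cost per unit per year at price C is H = 0.28·C.
For each price level, check whether its EOQ is feasible; otherwise the best quantity at that price is the breakpoint.
EOQ at €30.60 = 1689.8 (feasible in tier 1): TC = 45,990×€30.60 + (45,990/1689.8)×266 + (1689.8/2)×0.28×€30.60 = €1,421,772.62.
EOQ at €26.08 = 1830.4 < 3000, so use break Q=3000: TC = 45,990×€26.08 + (45,990/3000.0)×266 + (3000.0/2)×0.28×€26.08 = €1,214,450.58.
EOQ at €25.65 = 1845.7 < 18000, so use break Q=18000: TC = 45,990×€25.65 + (45,990/18000.0)×266 + (18000.0/2)×0.28×€25.65 = €1,244,961.13.
Lowest total cost is €1,214,450.58 at Q = 3000.0.

Q* ≈ 3,000 sacks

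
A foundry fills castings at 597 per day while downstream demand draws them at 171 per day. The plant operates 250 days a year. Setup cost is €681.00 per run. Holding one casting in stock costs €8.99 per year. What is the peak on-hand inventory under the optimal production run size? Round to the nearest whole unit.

I_max ≈ 2,150 castings

Annual demand D = 171 × 250 = 42,750.
Production build-up factor (1 − d/p) = 1 − 171/597 = 0.7136.
Q* = √(2DS / (H(1 − d/p))) = √(2 × 42,750 × 681 / (8.99 × 0.7136)).
= √(58,225,500 / 6.415) ≈ 3012.723.
Maximum inventory = Q*(1 − d/p) = 3012.723 × 0.7136 ≈ 2149.782.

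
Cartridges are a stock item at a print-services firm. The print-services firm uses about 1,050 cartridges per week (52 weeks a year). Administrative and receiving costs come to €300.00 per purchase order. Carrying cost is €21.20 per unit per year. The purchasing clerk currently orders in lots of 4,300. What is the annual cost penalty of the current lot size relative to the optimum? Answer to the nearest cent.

Annual demand D = 1,050 × 52 = 54,600.
EOQ = √(2DS/H) = √(2 × 54,600 × 300 / 21.2) ≈ 1243.09.
Cost at Q* = (D/Q*)S + (Q*/2)H = √(2DSH) ≈ €26,353.60.
Cost at Q = 4,300: (54,600/4,300)×300 + (4,300/2)×21.2 = €3,809.30 + €45,580.00 = €49,389.30.
Excess = €49,389.30 − €26,353.60 = €23,035.71.

Extra cost ≈ €23,035.71 per year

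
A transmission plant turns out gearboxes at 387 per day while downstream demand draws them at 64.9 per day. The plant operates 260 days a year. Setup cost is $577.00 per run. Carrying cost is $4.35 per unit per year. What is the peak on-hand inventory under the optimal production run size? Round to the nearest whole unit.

Annual demand D = 64.9 × 260 = 16,874.
Production build-up factor (1 − d/p) = 1 − 64.9/387 = 0.8323.
Q* = √(2DS / (H(1 − d/p))) = √(2 × 16,874 × 577 / (4.35 × 0.8323)).
= √(19,472,596 / 3.6205) ≈ 2319.142.
Maximum inventory = Q*(1 − d/p) = 2319.142 × 0.8323 ≈ 1930.222.

I_max ≈ 1,930 gearboxes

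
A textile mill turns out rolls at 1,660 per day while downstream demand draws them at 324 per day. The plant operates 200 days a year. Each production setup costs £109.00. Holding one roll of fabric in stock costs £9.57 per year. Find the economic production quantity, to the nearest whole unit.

Annual demand D = 324 × 200 = 64,800.
Production build-up factor (1 − d/p) = 1 − 324/1,660 = 0.8048.
Q* = √(2DS / (H(1 − d/p))) = √(2 × 64,800 × 109 / (9.57 × 0.8048)).
= √(14,126,400 / 7.7021) ≈ 1354.287.

Q* ≈ 1,354 rolls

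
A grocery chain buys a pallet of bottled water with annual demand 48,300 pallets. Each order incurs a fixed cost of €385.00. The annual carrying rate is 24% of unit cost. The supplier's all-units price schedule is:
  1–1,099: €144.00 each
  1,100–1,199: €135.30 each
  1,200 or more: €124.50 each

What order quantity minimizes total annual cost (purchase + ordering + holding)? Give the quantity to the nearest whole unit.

Q* ≈ 1,200 pallets

Holding cost per unit per year at price C is H = 0.24·C.
Evaluate total cost at each tier's feasible EOQ or, if the EOQ is below the tier, at the tier's minimum quantity.
EOQ at €144.00 = 1037.4 (feasible in tier 1): TC = 48,300×€144.00 + (48,300/1037.4)×385 + (1037.4/2)×0.24×€144.00 = €6,991,051.37.
EOQ at €135.30 = 1070.2 < 1100, so use break Q=1100: TC = 48,300×€135.30 + (48,300/1100.0)×385 + (1100.0/2)×0.24×€135.30 = €6,569,754.60.
EOQ at €124.50 = 1115.7 < 1200, so use break Q=1200: TC = 48,300×€124.50 + (48,300/1200.0)×385 + (1200.0/2)×0.24×€124.50 = €6,046,774.25.
Lowest total cost is €6,046,774.25 at Q = 1200.0.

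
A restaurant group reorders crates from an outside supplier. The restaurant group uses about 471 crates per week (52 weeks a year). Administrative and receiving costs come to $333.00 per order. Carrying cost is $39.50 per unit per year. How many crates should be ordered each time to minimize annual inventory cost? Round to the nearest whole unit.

Annual demand D = 471 × 52 = 24,492.
EOQ = √(2DS / H) = √(2 × 24,492 × 333 / 39.5).
= √(16,311,672 / 39.5) = √412,953.7215 ≈ 642.615.

Q* ≈ 643 crates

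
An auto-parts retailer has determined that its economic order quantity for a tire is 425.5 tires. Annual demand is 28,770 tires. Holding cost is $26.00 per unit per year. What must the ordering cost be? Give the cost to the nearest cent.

S ≈ $81.81

Invert the EOQ relation Q*² = 2DS/H.
From Q* = √(2DS/H): S = Q*²H / (2D) = 425.5² × 26 / (2 × 28,770) = 81.8093.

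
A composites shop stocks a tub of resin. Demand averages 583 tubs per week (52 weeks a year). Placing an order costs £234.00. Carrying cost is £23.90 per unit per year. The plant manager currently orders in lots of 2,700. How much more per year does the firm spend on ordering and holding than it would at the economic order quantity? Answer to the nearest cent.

Extra cost ≈ £16,477.98 per year

Annual demand D = 583 × 52 = 30,316.
EOQ = √(2DS/H) = √(2 × 30,316 × 234 / 23.9) ≈ 770.48.
Cost at Q* = (D/Q*)S + (Q*/2)H = √(2DSH) ≈ £18,414.41.
Cost at Q = 2,700: (30,316/2,700)×234 + (2,700/2)×23.9 = £2,627.39 + £32,265.00 = £34,892.39.
Excess = £34,892.39 − £18,414.41 = £16,477.98.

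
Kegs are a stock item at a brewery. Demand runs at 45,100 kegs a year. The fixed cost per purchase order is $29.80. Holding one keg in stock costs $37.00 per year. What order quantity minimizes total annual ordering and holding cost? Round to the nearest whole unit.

Q* ≈ 270 kegs

EOQ = √(2DS / H) = √(2 × 45,100 × 29.8 / 37).
= √(2,687,960 / 37) = √72,647.5676 ≈ 269.532.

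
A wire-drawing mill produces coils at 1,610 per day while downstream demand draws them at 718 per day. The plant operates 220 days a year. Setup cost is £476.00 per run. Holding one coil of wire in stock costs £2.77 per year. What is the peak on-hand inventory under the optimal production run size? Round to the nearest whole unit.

I_max ≈ 5,484 coils

Annual demand D = 718 × 220 = 157,960.
Production build-up factor (1 − d/p) = 1 − 718/1,610 = 0.5540.
Q* = √(2DS / (H(1 − d/p))) = √(2 × 157,960 × 476 / (2.77 × 0.5540)).
= √(150,377,920 / 1.5347) ≈ 9898.803.
Maximum inventory = Q*(1 − d/p) = 9898.803 × 0.5540 ≈ 5484.306.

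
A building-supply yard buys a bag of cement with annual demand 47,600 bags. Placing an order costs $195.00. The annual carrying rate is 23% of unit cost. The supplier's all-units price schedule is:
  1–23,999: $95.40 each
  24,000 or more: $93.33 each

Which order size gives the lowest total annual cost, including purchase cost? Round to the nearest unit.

Q* ≈ 920 bags

Holding cost per unit per year at price C is H = 0.23·C.
Evaluate total cost at each tier's feasible EOQ or, if the EOQ is below the tier, at the tier's minimum quantity.
EOQ at $95.40 = 919.8 (feasible in tier 1): TC = 47,600×$95.40 + (47,600/919.8)×195 + (919.8/2)×0.23×$95.40 = $4,561,222.45.
EOQ at $93.33 = 930.0 < 24000, so use break Q=24000: TC = 47,600×$93.33 + (47,600/24000.0)×195 + (24000.0/2)×0.23×$93.33 = $4,700,485.55.
Lowest total cost is $4,561,222.45 at Q = 919.8.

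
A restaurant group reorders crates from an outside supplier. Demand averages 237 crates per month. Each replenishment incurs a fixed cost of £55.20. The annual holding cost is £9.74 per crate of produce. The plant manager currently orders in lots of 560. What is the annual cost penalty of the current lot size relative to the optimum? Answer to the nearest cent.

Annual demand D = 237 × 12 = 2,844.
EOQ = √(2DS/H) = √(2 × 2,844 × 55.2 / 9.74) ≈ 179.54.
Cost at Q* = (D/Q*)S + (Q*/2)H = √(2DSH) ≈ £1,748.75.
Cost at Q = 560: (2,844/560)×55.2 + (560/2)×9.74 = £280.34 + £2,727.20 = £3,007.54.
Excess = £3,007.54 − £1,748.75 = £1,258.78.

Extra cost ≈ £1,258.78 per year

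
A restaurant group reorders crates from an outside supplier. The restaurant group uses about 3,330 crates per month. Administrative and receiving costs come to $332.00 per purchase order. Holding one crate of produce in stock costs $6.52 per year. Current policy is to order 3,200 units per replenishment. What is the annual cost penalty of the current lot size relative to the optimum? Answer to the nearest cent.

Extra cost ≈ $1,424.98 per year

Annual demand D = 3,330 × 12 = 39,960.
EOQ = √(2DS/H) = √(2 × 39,960 × 332 / 6.52) ≈ 2017.31.
Cost at Q* = (D/Q*)S + (Q*/2)H = √(2DSH) ≈ $13,152.87.
Cost at Q = 3,200: (39,960/3,200)×332 + (3,200/2)×6.52 = $4,145.85 + $10,432.00 = $14,577.85.
Excess = $14,577.85 − $13,152.87 = $1,424.98.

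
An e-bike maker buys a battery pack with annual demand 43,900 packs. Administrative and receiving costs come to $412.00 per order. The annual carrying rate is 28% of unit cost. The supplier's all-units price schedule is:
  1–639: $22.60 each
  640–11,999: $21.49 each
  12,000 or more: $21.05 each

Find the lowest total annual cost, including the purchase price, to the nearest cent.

Holding cost per unit per year at price C is H = 0.28·C.
Candidates are each tier's EOQ (if it falls in that tier) and each price-break quantity.
Tier 1 ($22.60): EOQ = 2390.9 exceeds tier's upper bound 639, so this tier is dominated.
EOQ at $21.49 = 2451.9 (feasible in tier 2): TC = 43,900×$21.49 + (43,900/2451.9)×412 + (2451.9/2)×0.28×$21.49 = $958,164.43.
EOQ at $21.05 = 2477.4 < 12000, so use break Q=12000: TC = 43,900×$21.05 + (43,900/12000.0)×412 + (12000.0/2)×0.28×$21.05 = $960,966.23.
Lowest total cost among the candidates is at Q = 2451.9.

TC* ≈ $958,164.43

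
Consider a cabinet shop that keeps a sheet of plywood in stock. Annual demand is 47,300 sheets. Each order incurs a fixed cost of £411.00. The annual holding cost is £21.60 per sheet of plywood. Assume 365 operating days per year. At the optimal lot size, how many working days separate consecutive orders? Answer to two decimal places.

Q* = √(2DS/H) = √(2 × 47,300 × 411 / 21.6) ≈ 1341.65.
Cycle time = Q*/D × 365 = 1341.65 / 47,300 × 365 ≈ 10.353 days.

T ≈ 10.35 days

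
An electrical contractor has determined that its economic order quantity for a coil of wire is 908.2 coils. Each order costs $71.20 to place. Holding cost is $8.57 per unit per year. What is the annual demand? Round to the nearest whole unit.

D ≈ 49,640 coils per year

The basic EOQ model gives Q* = √(2DS/H); rearrange for the unknown.
From Q* = √(2DS/H): D = Q*²H / (2S) = 908.2² × 8.57 / (2 × 71.2) = 49640.235.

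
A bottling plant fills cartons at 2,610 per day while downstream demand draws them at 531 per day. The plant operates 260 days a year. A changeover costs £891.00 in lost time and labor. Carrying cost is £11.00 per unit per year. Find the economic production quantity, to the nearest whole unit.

Annual demand D = 531 × 260 = 138,060.
Production build-up factor (1 − d/p) = 1 − 531/2,610 = 0.7966.
Q* = √(2DS / (H(1 − d/p))) = √(2 × 138,060 × 891 / (11 × 0.7966)).
= √(246,022,920 / 8.7621) ≈ 5298.884.

Q* ≈ 5,299 cartons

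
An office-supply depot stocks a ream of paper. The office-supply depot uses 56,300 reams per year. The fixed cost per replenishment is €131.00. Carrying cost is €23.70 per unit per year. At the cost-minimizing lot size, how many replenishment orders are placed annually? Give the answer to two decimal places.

N ≈ 71.36 orders per year

EOQ = √(2DS/H) = √(2 × 56,300 × 131 / 23.7) ≈ 788.92.
Orders per year = D / Q* = 56,300 / 788.92 ≈ 71.364.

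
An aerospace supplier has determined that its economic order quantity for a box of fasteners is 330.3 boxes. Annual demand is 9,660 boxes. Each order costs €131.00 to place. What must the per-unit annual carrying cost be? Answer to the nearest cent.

Squaring Q* = √(2DS/H) gives Q*² = 2DS/H.
From Q* = √(2DS/H): H = 2DS / Q*² = 2 × 9,660 × 131 / 330.3² = 23.1986.

H ≈ €23.20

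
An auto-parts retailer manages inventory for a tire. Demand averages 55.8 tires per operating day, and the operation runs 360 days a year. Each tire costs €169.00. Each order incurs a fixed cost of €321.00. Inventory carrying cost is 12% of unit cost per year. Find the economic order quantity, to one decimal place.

Annual demand D = 55.8 × 360 = 20,088.
Holding cost H = 0.12 × €169.00 = €20.2800 per unit per year.
EOQ = √(2DS / H) = √(2 × 20,088 × 321 / 20.28).
= √(12,896,496 / 20.28) = √635,921.8935 ≈ 797.447.

Q* ≈ 797.4 tires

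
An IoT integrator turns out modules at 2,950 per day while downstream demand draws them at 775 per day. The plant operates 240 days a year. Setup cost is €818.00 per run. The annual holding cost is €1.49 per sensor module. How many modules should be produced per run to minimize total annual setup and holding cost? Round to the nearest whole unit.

Q* ≈ 16,643 modules

Annual demand D = 775 × 240 = 186,000.
Production build-up factor (1 − d/p) = 1 − 775/2,950 = 0.7373.
Q* = √(2DS / (H(1 − d/p))) = √(2 × 186,000 × 818 / (1.49 × 0.7373)).
= √(304,296,000 / 1.0986) ≈ 16643.182.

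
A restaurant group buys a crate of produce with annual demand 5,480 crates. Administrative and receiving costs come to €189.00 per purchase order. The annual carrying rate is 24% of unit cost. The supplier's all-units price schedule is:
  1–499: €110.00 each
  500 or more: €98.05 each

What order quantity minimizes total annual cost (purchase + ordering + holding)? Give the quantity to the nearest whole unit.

Holding cost per unit per year at price C is H = 0.24·C.
Evaluate total cost at each tier's feasible EOQ or, if the EOQ is below the tier, at the tier's minimum quantity.
EOQ at €110.00 = 280.1 (feasible in tier 1): TC = 5,480×€110.00 + (5,480/280.1)×189 + (280.1/2)×0.24×€110.00 = €610,195.00.
EOQ at €98.05 = 296.7 < 500, so use break Q=500: TC = 5,480×€98.05 + (5,480/500.0)×189 + (500.0/2)×0.24×€98.05 = €545,268.44.
Lowest total cost is €545,268.44 at Q = 500.0.

Q* ≈ 500 crates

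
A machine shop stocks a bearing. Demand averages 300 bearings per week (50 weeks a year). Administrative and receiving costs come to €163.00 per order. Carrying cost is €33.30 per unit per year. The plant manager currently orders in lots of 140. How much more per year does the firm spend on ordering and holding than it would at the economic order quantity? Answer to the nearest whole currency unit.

Annual demand D = 300 × 50 = 15,000.
EOQ = √(2DS/H) = √(2 × 15,000 × 163 / 33.3) ≈ 383.21.
Cost at Q* = (D/Q*)S + (Q*/2)H = √(2DSH) ≈ €12,760.76.
Cost at Q = 140: (15,000/140)×163 + (140/2)×33.3 = €17,464.29 + €2,331.00 = €19,795.29.
Excess = €19,795.29 − €12,760.76 = €7,034.53.

Extra cost ≈ €7,035 per year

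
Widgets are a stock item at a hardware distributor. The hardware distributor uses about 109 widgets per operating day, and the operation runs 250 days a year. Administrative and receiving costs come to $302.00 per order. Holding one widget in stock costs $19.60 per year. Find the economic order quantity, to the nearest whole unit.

Annual demand D = 109 × 250 = 27,250.
EOQ = √(2DS / H) = √(2 × 27,250 × 302 / 19.6).
= √(16,459,000 / 19.6) = √839,744.898 ≈ 916.376.

Q* ≈ 916 widgets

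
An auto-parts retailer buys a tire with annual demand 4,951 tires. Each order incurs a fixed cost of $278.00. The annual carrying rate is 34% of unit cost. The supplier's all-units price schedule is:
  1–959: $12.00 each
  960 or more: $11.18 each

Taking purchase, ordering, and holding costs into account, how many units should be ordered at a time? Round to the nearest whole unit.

Holding cost per unit per year at price C is H = 0.34·C.
For each price level, check whether its EOQ is feasible; otherwise the best quantity at that price is the breakpoint.
EOQ at $12.00 = 821.4 (feasible in tier 1): TC = 4,951×$12.00 + (4,951/821.4)×278 + (821.4/2)×0.34×$12.00 = $62,763.30.
EOQ at $11.18 = 851.0 < 960, so use break Q=960: TC = 4,951×$11.18 + (4,951/960.0)×278 + (960.0/2)×0.34×$11.18 = $58,610.48.
Lowest total cost is $58,610.48 at Q = 960.0.

Q* ≈ 960 tires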